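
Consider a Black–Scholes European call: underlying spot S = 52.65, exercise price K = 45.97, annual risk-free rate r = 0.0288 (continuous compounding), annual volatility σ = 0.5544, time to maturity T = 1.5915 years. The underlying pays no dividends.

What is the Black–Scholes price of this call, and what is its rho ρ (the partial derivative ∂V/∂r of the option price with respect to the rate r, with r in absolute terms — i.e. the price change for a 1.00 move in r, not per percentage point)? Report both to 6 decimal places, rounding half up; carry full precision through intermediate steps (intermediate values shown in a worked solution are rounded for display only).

σ√T = 0.5544·√1.5915 = 0.699401
d₁ = (ln(S/K) + (r+σ²/2)T) / (σ√T) = (ln(52.65/45.97) + (0.0288+0.5544²/2)·1.5915) / 0.699401 = (0.135677 + 0.290416) / 0.699401 = 0.609226
d₂ = d₁ − σ√T = 0.609226 − 0.699401 = -0.090175
e^{−rT} = e^{−0.0288·1.5915} = 0.955199
N(d₁) = 0.728813,  N(d₂) = 0.464074
Call price V = S·N(d₁) − K·e^{−rT}·N(d₂) = 38.371989 − 20.377725 = 17.994264
ρ = K·T·e^{−rT}·N(d₂) = 32.431150

price = 17.994264
ρ = 32.431150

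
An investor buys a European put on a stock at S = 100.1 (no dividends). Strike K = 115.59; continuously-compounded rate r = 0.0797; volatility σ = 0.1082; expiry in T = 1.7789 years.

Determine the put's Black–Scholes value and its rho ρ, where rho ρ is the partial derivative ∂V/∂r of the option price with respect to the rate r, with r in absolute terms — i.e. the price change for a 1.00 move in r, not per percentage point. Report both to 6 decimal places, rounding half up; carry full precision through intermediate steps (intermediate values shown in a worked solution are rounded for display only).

σ√T = 0.1082·√1.7789 = 0.144312
d₁ = (ln(S/K) + (r+σ²/2)T) / (σ√T) = (ln(100.1/115.59) + (0.0797+0.1082²/2)·1.7789) / 0.144312 = (-0.143880 + 0.152191) / 0.144312 = 0.057594
d₂ = d₁ − σ√T = 0.057594 − 0.144312 = -0.086718
e^{−rT} = e^{−0.0797·1.7789} = 0.867814
N(−d₁) = 0.477036,  N(−d₂) = 0.534552
Put price V = K·e^{−rT}·N(−d₂) − S·N(−d₁) = 53.621227 − 47.751289 = 5.869937
ρ = −K·T·e^{−rT}·N(−d₂) = -95.386800

price = 5.869937
ρ = -95.386800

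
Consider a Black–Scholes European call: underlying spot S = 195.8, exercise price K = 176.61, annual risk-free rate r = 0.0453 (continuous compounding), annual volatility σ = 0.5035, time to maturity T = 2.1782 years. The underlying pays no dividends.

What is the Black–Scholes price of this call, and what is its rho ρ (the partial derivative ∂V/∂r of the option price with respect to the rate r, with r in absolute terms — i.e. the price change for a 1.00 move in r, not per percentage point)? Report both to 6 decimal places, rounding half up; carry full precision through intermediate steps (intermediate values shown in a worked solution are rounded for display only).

price = 71.241796
ρ = 160.397189

σ√T = 0.5035·√2.1782 = 0.743102
d₁ = (ln(S/K) + (r+σ²/2)T) / (σ√T) = (ln(195.8/176.61) + (0.0453+0.5035²/2)·2.1782) / 0.743102 = (0.103150 + 0.374773) / 0.743102 = 0.643145
d₂ = d₁ − σ√T = 0.643145 − 0.743102 = -0.099957
e^{−rT} = e^{−0.0453·2.1782} = 0.906039
N(d₁) = 0.739935,  N(d₂) = 0.460189
Call price V = S·N(d₁) − K·e^{−rT}·N(d₂) = 144.879290 − 73.637494 = 71.241796
ρ = K·T·e^{−rT}·N(d₂) = 160.397189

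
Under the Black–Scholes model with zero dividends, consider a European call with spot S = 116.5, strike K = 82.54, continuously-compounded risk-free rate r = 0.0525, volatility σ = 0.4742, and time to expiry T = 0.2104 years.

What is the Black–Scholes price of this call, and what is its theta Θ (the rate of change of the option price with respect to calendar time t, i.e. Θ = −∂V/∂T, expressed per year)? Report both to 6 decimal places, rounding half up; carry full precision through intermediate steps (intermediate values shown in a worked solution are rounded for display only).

price = 35.318366
Θ = -9.265397

σ√T = 0.4742·√0.2104 = 0.217513
d₁ = (ln(S/K) + (r+σ²/2)T) / (σ√T) = (ln(116.5/82.54) + (0.0525+0.4742²/2)·0.2104) / 0.217513 = (0.344608 + 0.034702) / 0.217513 = 1.743854
d₂ = d₁ − σ√T = 1.743854 − 0.217513 = 1.526341
e^{−rT} = e^{−0.0525·0.2104} = 0.989015
N(d₁) = 0.959408,  N(d₂) = 0.936538
Call price V = S·N(d₁) − K·e^{−rT}·N(d₂) = 111.770995 − 76.452629 = 35.318366
φ(d₁) = (1/√(2π))·e^{−d₁²/2} = 0.087209
Θ = −S·φ(d₁)·σ/(2√T) − r·K·e^{−rT}·N(d₂) = −5.251634 − 4.013763 = -9.265397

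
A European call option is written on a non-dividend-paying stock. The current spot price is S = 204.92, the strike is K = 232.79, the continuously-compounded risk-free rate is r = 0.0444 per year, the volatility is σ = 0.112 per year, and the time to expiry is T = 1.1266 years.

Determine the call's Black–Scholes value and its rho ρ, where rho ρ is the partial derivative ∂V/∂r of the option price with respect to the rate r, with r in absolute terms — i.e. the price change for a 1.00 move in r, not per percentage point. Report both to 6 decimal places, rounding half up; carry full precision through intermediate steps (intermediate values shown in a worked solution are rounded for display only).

σ√T = 0.112·√1.1266 = 0.118878
d₁ = (ln(S/K) + (r+σ²/2)T) / (σ√T) = (ln(204.92/232.79) + (0.0444+0.112²/2)·1.1266) / 0.118878 = (-0.127517 + 0.057087) / 0.118878 = -0.592454
d₂ = d₁ − σ√T = -0.592454 − 0.118878 = -0.711333
e^{−rT} = e^{−0.0444·1.1266} = 0.951209
N(d₁) = 0.276773,  N(d₂) = 0.238439
Call price V = S·N(d₁) − K·e^{−rT}·N(d₂) = 56.716357 − 52.798037 = 3.918320
ρ = K·T·e^{−rT}·N(d₂) = 59.482268

price = 3.918320
ρ = 59.482268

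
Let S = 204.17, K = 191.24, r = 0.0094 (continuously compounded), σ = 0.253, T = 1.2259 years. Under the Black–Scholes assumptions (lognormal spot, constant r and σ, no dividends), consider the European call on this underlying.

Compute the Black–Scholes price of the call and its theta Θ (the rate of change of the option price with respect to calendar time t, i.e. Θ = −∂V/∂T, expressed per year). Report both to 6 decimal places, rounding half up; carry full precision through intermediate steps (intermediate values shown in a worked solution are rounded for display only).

σ√T = 0.253·√1.2259 = 0.280123
d₁ = (ln(S/K) + (r+σ²/2)T) / (σ√T) = (ln(204.17/191.24) + (0.0094+0.253²/2)·1.2259) / 0.280123 = (0.065424 + 0.050758) / 0.280123 = 0.414753
d₂ = d₁ − σ√T = 0.414753 − 0.280123 = 0.134630
e^{−rT} = e^{−0.0094·1.2259} = 0.988543
N(d₁) = 0.660839,  N(d₂) = 0.553548
Call price V = S·N(d₁) − K·e^{−rT}·N(d₂) = 134.923401 − 104.647614 = 30.275787
φ(d₁) = (1/√(2π))·e^{−d₁²/2} = 0.366064
Θ = −S·φ(d₁)·σ/(2√T) − r·K·e^{−rT}·N(d₂) = −8.539086 − 0.983688 = -9.522773

price = 30.275787
Θ = -9.522773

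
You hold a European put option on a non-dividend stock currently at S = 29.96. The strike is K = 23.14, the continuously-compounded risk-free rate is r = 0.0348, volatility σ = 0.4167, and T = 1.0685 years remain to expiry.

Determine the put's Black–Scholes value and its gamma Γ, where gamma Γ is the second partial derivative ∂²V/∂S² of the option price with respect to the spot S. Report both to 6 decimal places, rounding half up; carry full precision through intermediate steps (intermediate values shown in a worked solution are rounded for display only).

price = 1.607601
Γ = 0.020594

σ√T = 0.4167·√1.0685 = 0.430736
d₁ = (ln(S/K) + (r+σ²/2)T) / (σ√T) = (ln(29.96/23.14) + (0.0348+0.4167²/2)·1.0685) / 0.430736 = (0.258300 + 0.129950) / 0.430736 = 0.901367
d₂ = d₁ − σ√T = 0.901367 − 0.430736 = 0.470631
e^{−rT} = e^{−0.0348·1.0685} = 0.963499
N(−d₁) = 0.183697,  N(−d₂) = 0.318952
Put price V = K·e^{−rT}·N(−d₂) − S·N(−d₁) = 7.111153 − 5.503551 = 1.607601
φ(d₁) = (1/√(2π))·e^{−d₁²/2} = 0.265758
Γ = φ(d₁) / (S·σ·√T) = 0.020594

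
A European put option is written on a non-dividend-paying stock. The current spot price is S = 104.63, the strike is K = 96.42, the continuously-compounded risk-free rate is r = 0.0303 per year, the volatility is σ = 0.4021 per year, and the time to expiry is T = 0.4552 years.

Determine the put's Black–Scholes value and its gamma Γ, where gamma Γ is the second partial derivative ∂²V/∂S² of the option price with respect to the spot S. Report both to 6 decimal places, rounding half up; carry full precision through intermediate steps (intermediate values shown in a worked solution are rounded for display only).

σ√T = 0.4021·√0.4552 = 0.271291
d₁ = (ln(S/K) + (r+σ²/2)T) / (σ√T) = (ln(104.63/96.42) + (0.0303+0.4021²/2)·0.4552) / 0.271291 = (0.081717 + 0.050592) / 0.271291 = 0.487700
d₂ = d₁ − σ√T = 0.487700 − 0.271291 = 0.216409
e^{−rT} = e^{−0.0303·0.4552} = 0.986302
N(−d₁) = 0.312881,  N(−d₂) = 0.414334
Put price V = K·e^{−rT}·N(−d₂) − S·N(−d₁) = 39.402889 − 32.736752 = 6.666136
φ(d₁) = (1/√(2π))·e^{−d₁²/2} = 0.354210
Γ = φ(d₁) / (S·σ·√T) = 0.012479

price = 6.666136
Γ = 0.012479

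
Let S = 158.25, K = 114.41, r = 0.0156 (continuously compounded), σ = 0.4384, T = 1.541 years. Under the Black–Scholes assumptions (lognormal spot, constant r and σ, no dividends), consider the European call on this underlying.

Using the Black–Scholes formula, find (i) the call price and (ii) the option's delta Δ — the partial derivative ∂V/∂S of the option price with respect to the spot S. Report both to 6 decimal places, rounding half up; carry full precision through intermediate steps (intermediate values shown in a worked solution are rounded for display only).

σ√T = 0.4384·√1.541 = 0.544217
d₁ = (ln(S/K) + (r+σ²/2)T) / (σ√T) = (ln(158.25/114.41) + (0.0156+0.4384²/2)·1.541) / 0.544217 = (0.324388 + 0.172126) / 0.544217 = 0.912344
d₂ = d₁ − σ√T = 0.912344 − 0.544217 = 0.368128
e^{−rT} = e^{−0.0156·1.541} = 0.976247
N(d₁) = 0.819206,  N(d₂) = 0.643611
Call price V = S·N(d₁) − K·e^{−rT}·N(d₂) = 129.639395 − 71.886474 = 57.752921
Δ = N(d₁) = 0.819206

price = 57.752921
Δ = 0.819206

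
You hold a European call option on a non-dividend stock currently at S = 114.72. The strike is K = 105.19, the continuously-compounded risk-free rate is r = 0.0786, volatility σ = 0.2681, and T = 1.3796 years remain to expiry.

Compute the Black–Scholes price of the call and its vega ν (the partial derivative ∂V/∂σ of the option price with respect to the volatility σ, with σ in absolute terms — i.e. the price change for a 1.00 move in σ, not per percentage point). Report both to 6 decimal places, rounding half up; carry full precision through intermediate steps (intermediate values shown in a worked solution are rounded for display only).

price = 25.655245
ν = 39.742649

σ√T = 0.2681·√1.3796 = 0.314901
d₁ = (ln(S/K) + (r+σ²/2)T) / (σ√T) = (ln(114.72/105.19) + (0.0786+0.2681²/2)·1.3796) / 0.314901 = (0.086726 + 0.158018) / 0.314901 = 0.777210
d₂ = d₁ − σ√T = 0.777210 − 0.314901 = 0.462310
e^{−rT} = e^{−0.0786·1.3796} = 0.897236
N(d₁) = 0.781483,  N(d₂) = 0.678070
Call price V = S·N(d₁) − K·e^{−rT}·N(d₂) = 89.651682 − 63.996436 = 25.655245
φ(d₁) = (1/√(2π))·e^{−d₁²/2} = 0.294945
ν = S·φ(d₁)·√T = 39.742649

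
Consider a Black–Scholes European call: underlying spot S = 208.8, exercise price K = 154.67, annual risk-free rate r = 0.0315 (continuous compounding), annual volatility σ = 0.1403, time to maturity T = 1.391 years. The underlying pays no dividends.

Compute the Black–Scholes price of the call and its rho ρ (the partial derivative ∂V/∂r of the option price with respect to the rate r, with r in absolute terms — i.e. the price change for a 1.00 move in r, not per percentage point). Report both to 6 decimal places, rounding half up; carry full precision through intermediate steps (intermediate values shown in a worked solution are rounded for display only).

σ√T = 0.1403·√1.391 = 0.165471
d₁ = (ln(S/K) + (r+σ²/2)T) / (σ√T) = (ln(208.8/154.67) + (0.0315+0.1403²/2)·1.391) / 0.165471 = (0.300083 + 0.057507) / 0.165471 = 2.161046
d₂ = d₁ − σ√T = 2.161046 − 0.165471 = 1.995575
e^{−rT} = e^{−0.0315·1.391} = 0.957130
N(d₁) = 0.984654,  N(d₂) = 0.977010
Call price V = S·N(d₁) − K·e^{−rT}·N(d₂) = 205.595774 − 144.635793 = 60.959981
ρ = K·T·e^{−rT}·N(d₂) = 201.188388

price = 60.959981
ρ = 201.188388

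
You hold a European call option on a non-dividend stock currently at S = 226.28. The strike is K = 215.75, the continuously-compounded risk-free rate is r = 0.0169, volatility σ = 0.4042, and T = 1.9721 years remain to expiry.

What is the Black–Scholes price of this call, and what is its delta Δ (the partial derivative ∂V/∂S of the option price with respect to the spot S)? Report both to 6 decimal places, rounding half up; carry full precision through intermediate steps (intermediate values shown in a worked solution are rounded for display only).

σ√T = 0.4042·√1.9721 = 0.567624
d₁ = (ln(S/K) + (r+σ²/2)T) / (σ√T) = (ln(226.28/215.75) + (0.0169+0.4042²/2)·1.9721) / 0.567624 = (0.047653 + 0.194427) / 0.567624 = 0.426479
d₂ = d₁ − σ√T = 0.426479 − 0.567624 = -0.141145
e^{−rT} = e^{−0.0169·1.9721} = 0.967221
N(d₁) = 0.665121,  N(d₂) = 0.443878
Call price V = S·N(d₁) − K·e^{−rT}·N(d₂) = 150.503502 − 92.627474 = 57.876028
Δ = N(d₁) = 0.665121

price = 57.876028
Δ = 0.665121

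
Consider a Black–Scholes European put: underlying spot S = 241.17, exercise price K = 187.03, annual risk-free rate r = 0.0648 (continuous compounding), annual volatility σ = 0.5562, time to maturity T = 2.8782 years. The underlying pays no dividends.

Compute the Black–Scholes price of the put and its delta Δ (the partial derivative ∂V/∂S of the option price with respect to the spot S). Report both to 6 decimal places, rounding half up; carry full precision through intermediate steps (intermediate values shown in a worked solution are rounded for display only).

σ√T = 0.5562·√2.8782 = 0.943608
d₁ = (ln(S/K) + (r+σ²/2)T) / (σ√T) = (ln(241.17/187.03) + (0.0648+0.5562²/2)·2.8782) / 0.943608 = (0.254233 + 0.631705) / 0.943608 = 0.938884
d₂ = d₁ − σ√T = 0.938884 − 0.943608 = -0.004724
e^{−rT} = e^{−0.0648·2.8782} = 0.829852
N(−d₁) = 0.173895,  N(−d₂) = 0.501884
Put price V = K·e^{−rT}·N(−d₂) − S·N(−d₁) = 77.896137 − 41.938295 = 35.957842
Δ = −N(−d₁) = -0.173895

price = 35.957842
Δ = -0.173895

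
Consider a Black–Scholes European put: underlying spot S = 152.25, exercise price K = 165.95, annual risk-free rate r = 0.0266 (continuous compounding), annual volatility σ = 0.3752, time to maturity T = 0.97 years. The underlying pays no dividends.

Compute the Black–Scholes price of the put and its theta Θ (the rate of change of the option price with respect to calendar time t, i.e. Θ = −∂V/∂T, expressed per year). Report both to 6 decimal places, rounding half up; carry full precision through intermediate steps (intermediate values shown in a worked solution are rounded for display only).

σ√T = 0.3752·√0.97 = 0.369529
d₁ = (ln(S/K) + (r+σ²/2)T) / (σ√T) = (ln(152.25/165.95) + (0.0266+0.3752²/2)·0.97) / 0.369529 = (-0.086163 + 0.094078) / 0.369529 = 0.021420
d₂ = d₁ − σ√T = 0.021420 − 0.369529 = -0.348109
e^{−rT} = e^{−0.0266·0.97} = 0.974528
N(−d₁) = 0.491455,  N(−d₂) = 0.636121
Put price V = K·e^{−rT}·N(−d₂) − S·N(−d₁) = 102.875340 − 74.824079 = 28.051261
φ(d₁) = (1/√(2π))·e^{−d₁²/2} = 0.398851
Θ = −S·φ(d₁)·σ/(2√T) + r·K·e^{−rT}·N(−d₂) = −11.566839 + 2.736484 = -8.830355

price = 28.051261
Θ = -8.830355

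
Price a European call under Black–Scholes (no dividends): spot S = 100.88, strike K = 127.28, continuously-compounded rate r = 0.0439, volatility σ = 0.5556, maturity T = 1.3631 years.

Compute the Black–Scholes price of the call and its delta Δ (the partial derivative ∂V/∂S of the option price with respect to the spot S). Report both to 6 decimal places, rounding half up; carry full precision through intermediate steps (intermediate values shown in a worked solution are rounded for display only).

price = 19.519918
Δ = 0.523217

σ√T = 0.5556·√1.3631 = 0.648673
d₁ = (ln(S/K) + (r+σ²/2)T) / (σ√T) = (ln(100.88/127.28) + (0.0439+0.5556²/2)·1.3631) / 0.648673 = (-0.232458 + 0.270229) / 0.648673 = 0.058228
d₂ = d₁ − σ√T = 0.058228 − 0.648673 = -0.590445
e^{−rT} = e^{−0.0439·1.3631} = 0.941915
N(d₁) = 0.523217,  N(d₂) = 0.277446
Call price V = S·N(d₁) − K·e^{−rT}·N(d₂) = 52.782082 − 33.262164 = 19.519918
Δ = N(d₁) = 0.523217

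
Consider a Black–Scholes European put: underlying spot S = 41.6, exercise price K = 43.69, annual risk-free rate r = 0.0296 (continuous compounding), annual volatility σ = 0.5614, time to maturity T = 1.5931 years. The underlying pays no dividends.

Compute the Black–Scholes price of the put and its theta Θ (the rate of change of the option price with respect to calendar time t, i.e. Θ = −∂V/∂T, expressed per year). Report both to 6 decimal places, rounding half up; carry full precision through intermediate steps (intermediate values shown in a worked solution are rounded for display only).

σ√T = 0.5614·√1.5931 = 0.708588
d₁ = (ln(S/K) + (r+σ²/2)T) / (σ√T) = (ln(41.6/43.69) + (0.0296+0.5614²/2)·1.5931) / 0.708588 = (-0.049019 + 0.298204) / 0.708588 = 0.351664
d₂ = d₁ − σ√T = 0.351664 − 0.708588 = -0.356924
e^{−rT} = e^{−0.0296·1.5931} = 0.953939
N(−d₁) = 0.362545,  N(−d₂) = 0.639426
Put price V = K·e^{−rT}·N(−d₂) − S·N(−d₁) = 26.649713 − 15.081870 = 11.567844
φ(d₁) = (1/√(2π))·e^{−d₁²/2} = 0.375021
Θ = −S·φ(d₁)·σ/(2√T) + r·K·e^{−rT}·N(−d₂) = −3.469526 + 0.788832 = -2.680694

price = 11.567844
Θ = -2.680694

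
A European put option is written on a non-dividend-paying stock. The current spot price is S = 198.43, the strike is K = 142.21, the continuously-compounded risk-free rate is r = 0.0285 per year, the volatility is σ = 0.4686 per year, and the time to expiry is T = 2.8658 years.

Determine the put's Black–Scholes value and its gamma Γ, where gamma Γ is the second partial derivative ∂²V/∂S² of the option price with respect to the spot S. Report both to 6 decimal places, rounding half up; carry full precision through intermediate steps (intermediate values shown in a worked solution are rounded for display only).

price = 23.443874
Γ = 0.001661

σ√T = 0.4686·√2.8658 = 0.793278
d₁ = (ln(S/K) + (r+σ²/2)T) / (σ√T) = (ln(198.43/142.21) + (0.0285+0.4686²/2)·2.8658) / 0.793278 = (0.333132 + 0.396320) / 0.793278 = 0.919541
d₂ = d₁ − σ√T = 0.919541 − 0.793278 = 0.126264
e^{−rT} = e^{−0.0285·2.8658} = 0.921571
N(−d₁) = 0.178906,  N(−d₂) = 0.449762
Put price V = K·e^{−rT}·N(−d₂) − S·N(−d₁) = 58.944243 − 35.500368 = 23.443874
φ(d₁) = (1/√(2π))·e^{−d₁²/2} = 0.261397
Γ = φ(d₁) / (S·σ·√T) = 0.001661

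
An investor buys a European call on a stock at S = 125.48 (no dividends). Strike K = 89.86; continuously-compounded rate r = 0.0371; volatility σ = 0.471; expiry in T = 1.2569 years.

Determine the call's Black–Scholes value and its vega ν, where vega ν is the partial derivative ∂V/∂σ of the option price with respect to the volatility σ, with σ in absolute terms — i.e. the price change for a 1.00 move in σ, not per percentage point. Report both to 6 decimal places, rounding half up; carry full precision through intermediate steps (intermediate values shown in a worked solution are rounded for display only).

price = 47.122607
ν = 34.562291

σ√T = 0.471·√1.2569 = 0.528045
d₁ = (ln(S/K) + (r+σ²/2)T) / (σ√T) = (ln(125.48/89.86) + (0.0371+0.471²/2)·1.2569) / 0.528045 = (0.333893 + 0.186047) / 0.528045 = 0.984651
d₂ = d₁ − σ√T = 0.984651 − 0.528045 = 0.456606
e^{−rT} = e^{−0.0371·1.2569} = 0.954440
N(d₁) = 0.837602,  N(d₂) = 0.676023
Call price V = S·N(d₁) − K·e^{−rT}·N(d₂) = 105.102329 − 57.979722 = 47.122607
φ(d₁) = (1/√(2π))·e^{−d₁²/2} = 0.245684
ν = S·φ(d₁)·√T = 34.562291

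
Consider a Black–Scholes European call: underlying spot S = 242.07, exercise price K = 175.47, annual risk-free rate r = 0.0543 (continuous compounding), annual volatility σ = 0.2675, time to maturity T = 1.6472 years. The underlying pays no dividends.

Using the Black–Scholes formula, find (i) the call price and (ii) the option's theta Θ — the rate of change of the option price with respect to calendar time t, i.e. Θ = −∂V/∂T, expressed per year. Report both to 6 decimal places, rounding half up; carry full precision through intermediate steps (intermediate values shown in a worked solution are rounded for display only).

price = 85.389255
Θ = -11.325412

σ√T = 0.2675·√1.6472 = 0.343318
d₁ = (ln(S/K) + (r+σ²/2)T) / (σ√T) = (ln(242.07/175.47) + (0.0543+0.2675²/2)·1.6472) / 0.343318 = (0.321759 + 0.148377) / 0.343318 = 1.369387
d₂ = d₁ − σ√T = 1.369387 − 0.343318 = 1.026068
e^{−rT} = e^{−0.0543·1.6472} = 0.914440
N(d₁) = 0.914561,  N(d₂) = 0.847570
Call price V = S·N(d₁) − K·e^{−rT}·N(d₂) = 221.387732 − 135.998477 = 85.389255
φ(d₁) = (1/√(2π))·e^{−d₁²/2} = 0.156211
Θ = −S·φ(d₁)·σ/(2√T) − r·K·e^{−rT}·N(d₂) = −3.940695 − 7.384717 = -11.325412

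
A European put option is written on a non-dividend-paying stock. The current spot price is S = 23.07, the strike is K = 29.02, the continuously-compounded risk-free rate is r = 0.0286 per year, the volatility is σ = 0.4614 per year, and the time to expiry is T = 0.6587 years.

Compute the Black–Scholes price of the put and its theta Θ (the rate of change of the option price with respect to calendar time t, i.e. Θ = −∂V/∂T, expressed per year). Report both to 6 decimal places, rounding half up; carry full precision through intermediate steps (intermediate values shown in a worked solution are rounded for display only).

price = 7.112777
Θ = -1.808526

σ√T = 0.4614·√0.6587 = 0.374474
d₁ = (ln(S/K) + (r+σ²/2)T) / (σ√T) = (ln(23.07/29.02) + (0.0286+0.4614²/2)·0.6587) / 0.374474 = (-0.229452 + 0.088954) / 0.374474 = -0.375188
d₂ = d₁ − σ√T = -0.375188 − 0.374474 = -0.749662
e^{−rT} = e^{−0.0286·0.6587} = 0.981338
N(−d₁) = 0.646240,  N(−d₂) = 0.773271
Put price V = K·e^{−rT}·N(−d₂) − S·N(−d₁) = 22.021526 − 14.908749 = 7.112777
φ(d₁) = (1/√(2π))·e^{−d₁²/2} = 0.371829
Θ = −S·φ(d₁)·σ/(2√T) + r·K·e^{−rT}·N(−d₂) = −2.438341 + 0.629816 = -1.808526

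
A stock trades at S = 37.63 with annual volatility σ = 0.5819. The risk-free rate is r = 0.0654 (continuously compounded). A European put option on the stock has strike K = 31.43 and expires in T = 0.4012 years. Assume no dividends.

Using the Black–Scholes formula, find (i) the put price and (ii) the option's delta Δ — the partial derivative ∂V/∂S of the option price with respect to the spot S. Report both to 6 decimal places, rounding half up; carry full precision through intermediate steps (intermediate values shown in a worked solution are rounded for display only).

σ√T = 0.5819·√0.4012 = 0.368577
d₁ = (ln(S/K) + (r+σ²/2)T) / (σ√T) = (ln(37.63/31.43) + (0.0654+0.5819²/2)·0.4012) / 0.368577 = (0.180039 + 0.094163) / 0.368577 = 0.743946
d₂ = d₁ − σ√T = 0.743946 − 0.368577 = 0.375369
e^{−rT} = e^{−0.0654·0.4012} = 0.974103
N(−d₁) = 0.228454,  N(−d₂) = 0.353693
Put price V = K·e^{−rT}·N(−d₂) − S·N(−d₁) = 10.828684 − 8.596740 = 2.231943
Δ = −N(−d₁) = -0.228454

price = 2.231943
Δ = -0.228454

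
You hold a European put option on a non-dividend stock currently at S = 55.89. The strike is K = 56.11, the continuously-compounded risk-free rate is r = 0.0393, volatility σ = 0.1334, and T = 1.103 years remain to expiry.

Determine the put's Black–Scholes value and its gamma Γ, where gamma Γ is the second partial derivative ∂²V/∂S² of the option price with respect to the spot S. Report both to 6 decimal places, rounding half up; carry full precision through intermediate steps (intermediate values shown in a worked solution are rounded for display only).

price = 2.100964
Γ = 0.047898

σ√T = 0.1334·√1.103 = 0.140102
d₁ = (ln(S/K) + (r+σ²/2)T) / (σ√T) = (ln(55.89/56.11) + (0.0393+0.1334²/2)·1.103) / 0.140102 = (-0.003929 + 0.053162) / 0.140102 = 0.351413
d₂ = d₁ − σ√T = 0.351413 − 0.140102 = 0.211311
e^{−rT} = e^{−0.0393·1.103} = 0.957578
N(−d₁) = 0.362639,  N(−d₂) = 0.416322
Put price V = K·e^{−rT}·N(−d₂) − S·N(−d₁) = 22.368873 − 20.267909 = 2.100964
φ(d₁) = (1/√(2π))·e^{−d₁²/2} = 0.375054
Γ = φ(d₁) / (S·σ·√T) = 0.047898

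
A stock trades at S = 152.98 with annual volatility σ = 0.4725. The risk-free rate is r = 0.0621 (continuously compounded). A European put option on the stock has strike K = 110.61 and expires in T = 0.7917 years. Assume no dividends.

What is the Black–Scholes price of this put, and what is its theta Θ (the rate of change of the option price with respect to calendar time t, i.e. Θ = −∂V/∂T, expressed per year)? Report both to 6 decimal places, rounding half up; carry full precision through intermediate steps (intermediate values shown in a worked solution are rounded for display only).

σ√T = 0.4725·√0.7917 = 0.420419
d₁ = (ln(S/K) + (r+σ²/2)T) / (σ√T) = (ln(152.98/110.61) + (0.0621+0.4725²/2)·0.7917) / 0.420419 = (0.324297 + 0.137541) / 0.420419 = 1.098517
d₂ = d₁ − σ√T = 1.098517 − 0.420419 = 0.678098
e^{−rT} = e^{−0.0621·0.7917} = 0.952024
N(−d₁) = 0.135989,  N(−d₂) = 0.248855
Put price V = K·e^{−rT}·N(−d₂) − S·N(−d₁) = 26.205250 − 20.803655 = 5.401595
φ(d₁) = (1/√(2π))·e^{−d₁²/2} = 0.218208
Θ = −S·φ(d₁)·σ/(2√T) + r·K·e^{−rT}·N(−d₂) = −8.863311 + 1.627346 = -7.235965

price = 5.401595
Θ = -7.235965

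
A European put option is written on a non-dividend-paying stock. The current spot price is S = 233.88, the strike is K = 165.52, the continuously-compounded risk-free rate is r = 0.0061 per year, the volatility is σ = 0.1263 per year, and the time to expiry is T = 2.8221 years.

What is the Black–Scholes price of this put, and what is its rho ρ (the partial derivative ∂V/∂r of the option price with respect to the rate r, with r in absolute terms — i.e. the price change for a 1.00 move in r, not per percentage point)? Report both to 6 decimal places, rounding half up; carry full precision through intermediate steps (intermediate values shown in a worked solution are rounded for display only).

price = 0.734543
ρ = -24.934380

σ√T = 0.1263·√2.8221 = 0.212173
d₁ = (ln(S/K) + (r+σ²/2)T) / (σ√T) = (ln(233.88/165.52) + (0.0061+0.1263²/2)·2.8221) / 0.212173 = (0.345716 + 0.039723) / 0.212173 = 1.816631
d₂ = d₁ − σ√T = 1.816631 − 0.212173 = 1.604458
e^{−rT} = e^{−0.0061·2.8221} = 0.982933
N(−d₁) = 0.034637,  N(−d₂) = 0.054307
Put price V = K·e^{−rT}·N(−d₂) − S·N(−d₁) = 8.835399 − 8.100856 = 0.734543
ρ = −K·T·e^{−rT}·N(−d₂) = -24.934380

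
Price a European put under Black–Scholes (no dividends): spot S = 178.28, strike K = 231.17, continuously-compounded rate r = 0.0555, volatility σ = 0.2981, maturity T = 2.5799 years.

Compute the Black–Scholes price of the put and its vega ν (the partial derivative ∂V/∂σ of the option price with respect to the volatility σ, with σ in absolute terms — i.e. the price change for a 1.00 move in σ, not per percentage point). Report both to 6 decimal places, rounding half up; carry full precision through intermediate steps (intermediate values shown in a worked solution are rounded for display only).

σ√T = 0.2981·√2.5799 = 0.478810
d₁ = (ln(S/K) + (r+σ²/2)T) / (σ√T) = (ln(178.28/231.17) + (0.0555+0.2981²/2)·2.5799) / 0.478810 = (-0.259798 + 0.257814) / 0.478810 = -0.004144
d₂ = d₁ − σ√T = -0.004144 − 0.478810 = -0.482954
e^{−rT} = e^{−0.0555·2.5799} = 0.866594
N(−d₁) = 0.501653,  N(−d₂) = 0.685436
Put price V = K·e^{−rT}·N(−d₂) − S·N(−d₁) = 137.313736 − 89.434700 = 47.879035
φ(d₁) = (1/√(2π))·e^{−d₁²/2} = 0.398939
ν = S·φ(d₁)·√T = 114.237950

price = 47.879035
ν = 114.237950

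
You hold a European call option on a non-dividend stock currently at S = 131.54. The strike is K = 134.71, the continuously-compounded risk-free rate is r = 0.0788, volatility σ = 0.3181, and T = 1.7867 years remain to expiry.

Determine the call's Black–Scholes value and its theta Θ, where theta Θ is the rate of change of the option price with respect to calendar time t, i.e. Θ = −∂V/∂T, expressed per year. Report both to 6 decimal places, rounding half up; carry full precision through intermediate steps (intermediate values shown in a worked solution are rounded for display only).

price = 28.958340
Θ = -10.384374

σ√T = 0.3181·√1.7867 = 0.425196
d₁ = (ln(S/K) + (r+σ²/2)T) / (σ√T) = (ln(131.54/134.71) + (0.0788+0.3181²/2)·1.7867) / 0.425196 = (-0.023813 + 0.231188) / 0.425196 = 0.487715
d₂ = d₁ − σ√T = 0.487715 − 0.425196 = 0.062519
e^{−rT} = e^{−0.0788·1.7867} = 0.868670
N(d₁) = 0.687124,  N(d₂) = 0.524925
Call price V = S·N(d₁) − K·e^{−rT}·N(d₂) = 90.384305 − 61.425964 = 28.958340
φ(d₁) = (1/√(2π))·e^{−d₁²/2} = 0.354208
Θ = −S·φ(d₁)·σ/(2√T) − r·K·e^{−rT}·N(d₂) = −5.544008 − 4.840366 = -10.384374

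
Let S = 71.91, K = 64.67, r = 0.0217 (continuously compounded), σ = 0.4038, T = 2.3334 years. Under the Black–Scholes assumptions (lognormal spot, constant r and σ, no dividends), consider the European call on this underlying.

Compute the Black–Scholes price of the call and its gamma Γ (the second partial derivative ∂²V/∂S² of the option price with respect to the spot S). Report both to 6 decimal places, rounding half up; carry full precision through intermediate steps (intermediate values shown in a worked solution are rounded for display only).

price = 21.873091
Γ = 0.007678

σ√T = 0.4038·√2.3334 = 0.616824
d₁ = (ln(S/K) + (r+σ²/2)T) / (σ√T) = (ln(71.91/64.67) + (0.0217+0.4038²/2)·2.3334) / 0.616824 = (0.106118 + 0.240870) / 0.616824 = 0.562541
d₂ = d₁ − σ√T = 0.562541 − 0.616824 = -0.054283
e^{−rT} = e^{−0.0217·2.3334} = 0.950626
N(d₁) = 0.713126,  N(d₂) = 0.478355
Call price V = S·N(d₁) − K·e^{−rT}·N(d₂) = 51.280902 − 29.407811 = 21.873091
φ(d₁) = (1/√(2π))·e^{−d₁²/2} = 0.340560
Γ = φ(d₁) / (S·σ·√T) = 0.007678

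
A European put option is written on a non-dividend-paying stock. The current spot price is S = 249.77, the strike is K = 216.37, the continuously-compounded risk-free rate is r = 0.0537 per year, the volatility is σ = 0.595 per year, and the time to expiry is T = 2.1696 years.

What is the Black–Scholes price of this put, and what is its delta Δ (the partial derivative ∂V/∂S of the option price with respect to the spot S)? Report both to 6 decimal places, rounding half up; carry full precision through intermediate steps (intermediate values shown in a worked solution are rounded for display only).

price = 49.375708
Δ = -0.231189

σ√T = 0.595·√2.1696 = 0.876409
d₁ = (ln(S/K) + (r+σ²/2)T) / (σ√T) = (ln(249.77/216.37) + (0.0537+0.595²/2)·2.1696) / 0.876409 = (0.143551 + 0.500554) / 0.876409 = 0.734936
d₂ = d₁ − σ√T = 0.734936 − 0.876409 = -0.141473
e^{−rT} = e^{−0.0537·2.1696} = 0.890023
N(−d₁) = 0.231189,  N(−d₂) = 0.556252
Put price V = K·e^{−rT}·N(−d₂) − S·N(−d₁) = 107.119848 − 57.744140 = 49.375708
Δ = −N(−d₁) = -0.231189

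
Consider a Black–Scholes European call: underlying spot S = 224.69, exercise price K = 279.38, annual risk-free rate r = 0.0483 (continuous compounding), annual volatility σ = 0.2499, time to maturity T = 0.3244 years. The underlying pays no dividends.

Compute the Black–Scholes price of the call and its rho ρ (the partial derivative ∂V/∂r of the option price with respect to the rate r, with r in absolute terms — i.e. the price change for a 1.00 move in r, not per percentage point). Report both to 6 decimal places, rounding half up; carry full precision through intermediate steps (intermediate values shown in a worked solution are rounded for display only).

price = 1.237758
ρ = 6.057719

σ√T = 0.2499·√0.3244 = 0.142333
d₁ = (ln(S/K) + (r+σ²/2)T) / (σ√T) = (ln(224.69/279.38) + (0.0483+0.2499²/2)·0.3244) / 0.142333 = (-0.217851 + 0.025798) / 0.142333 = -1.349320
d₂ = d₁ − σ√T = -1.349320 − 0.142333 = -1.491654
e^{−rT} = e^{−0.0483·0.3244} = 0.984454
N(d₁) = 0.088617,  N(d₂) = 0.067895
Call price V = S·N(d₁) − K·e^{−rT}·N(d₂) = 19.911367 − 18.673610 = 1.237758
ρ = K·T·e^{−rT}·N(d₂) = 6.057719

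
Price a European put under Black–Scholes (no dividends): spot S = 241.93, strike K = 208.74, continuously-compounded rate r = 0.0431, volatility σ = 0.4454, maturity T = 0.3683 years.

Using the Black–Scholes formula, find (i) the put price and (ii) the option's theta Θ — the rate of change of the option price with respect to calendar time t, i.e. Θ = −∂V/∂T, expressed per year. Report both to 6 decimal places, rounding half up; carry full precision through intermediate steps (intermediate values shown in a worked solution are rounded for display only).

σ√T = 0.4454·√0.3683 = 0.270303
d₁ = (ln(S/K) + (r+σ²/2)T) / (σ√T) = (ln(241.93/208.74) + (0.0431+0.4454²/2)·0.3683) / 0.270303 = (0.147559 + 0.052406) / 0.270303 = 0.739779
d₂ = d₁ − σ√T = 0.739779 − 0.270303 = 0.469476
e^{−rT} = e^{−0.0431·0.3683} = 0.984252
N(−d₁) = 0.229717,  N(−d₂) = 0.319365
Put price V = K·e^{−rT}·N(−d₂) − S·N(−d₁) = 65.614343 − 55.575443 = 10.038900
φ(d₁) = (1/√(2π))·e^{−d₁²/2} = 0.303439
Θ = −S·φ(d₁)·σ/(2√T) + r·K·e^{−rT}·N(−d₂) = −26.938929 + 2.827978 = -24.110950

price = 10.038900
Θ = -24.110950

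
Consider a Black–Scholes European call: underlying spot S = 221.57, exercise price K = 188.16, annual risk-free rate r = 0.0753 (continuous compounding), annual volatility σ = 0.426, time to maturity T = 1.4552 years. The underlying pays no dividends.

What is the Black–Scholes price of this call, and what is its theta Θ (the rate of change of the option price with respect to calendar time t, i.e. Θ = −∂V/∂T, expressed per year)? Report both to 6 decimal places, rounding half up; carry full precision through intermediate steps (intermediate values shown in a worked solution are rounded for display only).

σ√T = 0.426·√1.4552 = 0.513891
d₁ = (ln(S/K) + (r+σ²/2)T) / (σ√T) = (ln(221.57/188.16) + (0.0753+0.426²/2)·1.4552) / 0.513891 = (0.163446 + 0.241618) / 0.513891 = 0.788230
d₂ = d₁ − σ√T = 0.788230 − 0.513891 = 0.274339
e^{−rT} = e^{−0.0753·1.4552} = 0.896214
N(d₁) = 0.784719,  N(d₂) = 0.608088
Call price V = S·N(d₁) − K·e^{−rT}·N(d₂) = 173.870189 − 102.542832 = 71.327356
φ(d₁) = (1/√(2π))·e^{−d₁²/2} = 0.292412
Θ = −S·φ(d₁)·σ/(2√T) − r·K·e^{−rT}·N(d₂) = −11.439951 − 7.721475 = -19.161427

price = 71.327356
Θ = -19.161427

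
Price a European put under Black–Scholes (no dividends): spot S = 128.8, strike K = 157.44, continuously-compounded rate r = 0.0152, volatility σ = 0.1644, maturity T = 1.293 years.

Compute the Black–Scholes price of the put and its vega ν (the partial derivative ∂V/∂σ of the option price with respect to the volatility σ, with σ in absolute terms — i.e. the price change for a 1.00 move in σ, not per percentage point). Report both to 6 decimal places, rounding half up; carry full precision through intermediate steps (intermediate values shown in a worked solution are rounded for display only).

σ√T = 0.1644·√1.293 = 0.186939
d₁ = (ln(S/K) + (r+σ²/2)T) / (σ√T) = (ln(128.8/157.44) + (0.0152+0.1644²/2)·1.293) / 0.186939 = (-0.200784 + 0.037127) / 0.186939 = -0.875453
d₂ = d₁ − σ√T = -0.875453 − 0.186939 = -1.062393
e^{−rT} = e^{−0.0152·1.293} = 0.980538
N(−d₁) = 0.809336,  N(−d₂) = 0.855971
Put price V = K·e^{−rT}·N(−d₂) − S·N(−d₁) = 132.141384 − 104.242527 = 27.898858
φ(d₁) = (1/√(2π))·e^{−d₁²/2} = 0.271947
ν = S·φ(d₁)·√T = 39.829006

price = 27.898858
ν = 39.829006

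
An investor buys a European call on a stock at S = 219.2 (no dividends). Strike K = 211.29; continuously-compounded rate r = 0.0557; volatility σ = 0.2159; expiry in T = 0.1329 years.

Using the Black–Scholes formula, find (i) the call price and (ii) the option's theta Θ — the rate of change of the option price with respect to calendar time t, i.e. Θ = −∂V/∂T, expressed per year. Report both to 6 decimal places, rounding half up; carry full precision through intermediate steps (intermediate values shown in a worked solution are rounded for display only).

σ√T = 0.2159·√0.1329 = 0.078707
d₁ = (ln(S/K) + (r+σ²/2)T) / (σ√T) = (ln(219.2/211.29) + (0.0557+0.2159²/2)·0.1329) / 0.078707 = (0.036753 + 0.010500) / 0.078707 = 0.600362
d₂ = d₁ − σ√T = 0.600362 − 0.078707 = 0.521655
e^{−rT} = e^{−0.0557·0.1329} = 0.992625
N(d₁) = 0.725868,  N(d₂) = 0.699045
Call price V = S·N(d₁) − K·e^{−rT}·N(d₂) = 159.110177 − 146.611832 = 12.498345
φ(d₁) = (1/√(2π))·e^{−d₁²/2} = 0.333152
Θ = −S·φ(d₁)·σ/(2√T) − r·K·e^{−rT}·N(d₂) = −21.624363 − 8.166279 = -29.790642

price = 12.498345
Θ = -29.790642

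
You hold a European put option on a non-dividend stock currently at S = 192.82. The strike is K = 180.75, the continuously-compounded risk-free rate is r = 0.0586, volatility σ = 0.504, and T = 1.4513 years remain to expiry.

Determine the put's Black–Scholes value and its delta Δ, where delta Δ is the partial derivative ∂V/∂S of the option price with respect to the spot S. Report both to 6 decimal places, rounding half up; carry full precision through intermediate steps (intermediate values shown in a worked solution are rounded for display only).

price = 30.649490
Δ = -0.291119

σ√T = 0.504·√1.4513 = 0.607168
d₁ = (ln(S/K) + (r+σ²/2)T) / (σ√T) = (ln(192.82/180.75) + (0.0586+0.504²/2)·1.4513) / 0.607168 = (0.064642 + 0.269373) / 0.607168 = 0.550119
d₂ = d₁ − σ√T = 0.550119 − 0.607168 = -0.057049
e^{−rT} = e^{−0.0586·1.4513} = 0.918470
N(−d₁) = 0.291119,  N(−d₂) = 0.522747
Put price V = K·e^{−rT}·N(−d₂) − S·N(−d₁) = 86.783001 − 56.133511 = 30.649490
Δ = −N(−d₁) = -0.291119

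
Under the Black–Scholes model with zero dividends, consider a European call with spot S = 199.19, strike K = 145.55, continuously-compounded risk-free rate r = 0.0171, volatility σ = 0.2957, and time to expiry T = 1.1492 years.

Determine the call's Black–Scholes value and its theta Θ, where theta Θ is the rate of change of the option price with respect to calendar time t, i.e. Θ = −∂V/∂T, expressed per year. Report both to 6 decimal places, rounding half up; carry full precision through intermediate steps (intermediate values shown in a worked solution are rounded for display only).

σ√T = 0.2957·√1.1492 = 0.316993
d₁ = (ln(S/K) + (r+σ²/2)T) / (σ√T) = (ln(199.19/145.55) + (0.0171+0.2957²/2)·1.1492) / 0.316993 = (0.313739 + 0.069893) / 0.316993 = 1.210227
d₂ = d₁ − σ√T = 1.210227 − 0.316993 = 0.893234
e^{−rT} = e^{−0.0171·1.1492} = 0.980541
N(d₁) = 0.886904,  N(d₂) = 0.814134
Call price V = S·N(d₁) − K·e^{−rT}·N(d₂) = 176.662420 − 116.191325 = 60.471095
φ(d₁) = (1/√(2π))·e^{−d₁²/2} = 0.191808
Θ = −S·φ(d₁)·σ/(2√T) − r·K·e^{−rT}·N(d₂) = −5.269345 − 1.986872 = -7.256217

price = 60.471095
Θ = -7.256217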